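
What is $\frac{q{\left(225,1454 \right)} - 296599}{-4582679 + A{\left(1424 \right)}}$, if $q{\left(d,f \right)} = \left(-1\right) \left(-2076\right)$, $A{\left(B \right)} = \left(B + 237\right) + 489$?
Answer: $\frac{294523}{4580529} \approx 0.064299$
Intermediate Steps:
$A{\left(B \right)} = 726 + B$ ($A{\left(B \right)} = \left(237 + B\right) + 489 = 726 + B$)
$q{\left(d,f \right)} = 2076$
$\frac{q{\left(225,1454 \right)} - 296599}{-4582679 + A{\left(1424 \right)}} = \frac{2076 - 296599}{-4582679 + \left(726 + 1424\right)} = - \frac{294523}{-4582679 + 2150} = - \frac{294523}{-4580529} = \left(-294523\right) \left(- \frac{1}{4580529}\right) = \frac{294523}{4580529}$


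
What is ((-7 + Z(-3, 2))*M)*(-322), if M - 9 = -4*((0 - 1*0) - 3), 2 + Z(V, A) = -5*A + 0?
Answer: 128478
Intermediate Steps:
Z(V, A) = -2 - 5*A (Z(V, A) = -2 + (-5*A + 0) = -2 - 5*A)
M = 21 (M = 9 - 4*((0 - 1*0) - 3) = 9 - 4*((0 + 0) - 3) = 9 - 4*(0 - 3) = 9 - 4*(-3) = 9 + 12 = 21)
((-7 + Z(-3, 2))*M)*(-322) = ((-7 + (-2 - 5*2))*21)*(-322) = ((-7 + (-2 - 10))*21)*(-322) = ((-7 - 12)*21)*(-322) = -19*21*(-322) = -399*(-322) = 128478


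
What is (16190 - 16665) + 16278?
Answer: 15803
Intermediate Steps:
(16190 - 16665) + 16278 = -475 + 16278 = 15803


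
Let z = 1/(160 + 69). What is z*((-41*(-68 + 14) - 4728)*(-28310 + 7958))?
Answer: 51164928/229 ≈ 2.2343e+5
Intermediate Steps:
z = 1/229 ≈ 0.0043668
z*((-41*(-68 + 14) - 4728)*(-28310 + 7958)) = ((-41*(-68 + 14) - 4728)*(-28310 + 7958))/229 = ((-41*(-54) - 4728)*(-20352))/229 = ((2214 - 4728)*(-20352))/229 = (-2514*(-20352))/229 = (1/229)*51164928 = 51164928/229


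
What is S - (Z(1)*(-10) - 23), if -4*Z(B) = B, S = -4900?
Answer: -9759/2 ≈ -4879.5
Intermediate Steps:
Z(B) = -B/4
S - (Z(1)*(-10) - 23) = -4900 - (-¼*1*(-10) - 23) = -4900 - (-¼*(-10) - 23) = -4900 - (5/2 - 23) = -4900 - 1*(-41/2) = -4900 + 41/2 = -9759/2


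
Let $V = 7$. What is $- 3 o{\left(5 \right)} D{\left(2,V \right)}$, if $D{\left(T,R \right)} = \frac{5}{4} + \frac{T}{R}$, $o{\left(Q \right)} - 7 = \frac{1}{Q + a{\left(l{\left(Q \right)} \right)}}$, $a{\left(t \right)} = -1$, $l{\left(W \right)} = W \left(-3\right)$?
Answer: $- \frac{3741}{112} \approx -33.402$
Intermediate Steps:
$l{\left(W \right)} = - 3 W$
$o{\left(Q \right)} = 7 + \frac{1}{-1 + Q}$ ($o{\left(Q \right)} = 7 + \frac{1}{Q - 1} = 7 + \frac{1}{-1 + Q}$)
$D{\left(T,R \right)} = \frac{5}{4} + \frac{T}{R}$ ($D{\left(T,R \right)} = 5 \cdot \frac{1}{4} + \frac{T}{R} = \frac{5}{4} + \frac{T}{R}$)
$- 3 o{\left(5 \right)} D{\left(2,V \right)} = - 3 \frac{-6 + 7 \cdot 5}{-1 + 5} \left(\frac{5}{4} + \frac{2}{7}\right) = - 3 \frac{-6 + 35}{4} \left(\frac{5}{4} + 2 \cdot \frac{1}{7}\right) = - 3 \cdot \frac{1}{4} \cdot 29 \left(\frac{5}{4} + \frac{2}{7}\right) = \left(-3\right) \frac{29}{4} \cdot \frac{43}{28} = \left(- \frac{87}{4}\right) \frac{43}{28} = - \frac{3741}{112}$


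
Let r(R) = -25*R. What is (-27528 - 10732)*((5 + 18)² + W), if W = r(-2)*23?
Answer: -64238540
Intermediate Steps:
W = 1150 (W = -25*(-2)*23 = 50*23 = 1150)
(-27528 - 10732)*((5 + 18)² + W) = (-27528 - 10732)*((5 + 18)² + 1150) = -38260*(23² + 1150) = -38260*(529 + 1150) = -38260*1679 = -64238540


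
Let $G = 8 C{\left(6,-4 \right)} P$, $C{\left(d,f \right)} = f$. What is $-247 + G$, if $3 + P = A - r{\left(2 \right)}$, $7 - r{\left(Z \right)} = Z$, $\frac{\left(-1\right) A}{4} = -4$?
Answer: $-503$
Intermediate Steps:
$A = 16$ ($A = \left(-4\right) \left(-4\right) = 16$)
$r{\left(Z \right)} = 7 - Z$
$P = 8$ ($P = -3 + \left(16 - \left(7 - 2\right)\right) = -3 + \left(16 - 5\right) = -3 + 11 = 8$)
$G = -256$ ($G = 8 \left(-4\right) 8 = \left(-32\right) 8 = -256$)
$-247 + G = -247 - 256 = -503$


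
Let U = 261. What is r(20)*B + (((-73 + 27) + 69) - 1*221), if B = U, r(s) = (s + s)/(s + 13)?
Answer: 1302/11 ≈ 118.36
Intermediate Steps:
r(s) = 2*s/(13 + s) (r(s) = (2*s)/(13 + s) = 2*s/(13 + s))
B = 261
r(20)*B + (((-73 + 27) + 69) - 1*221) = (2*20/(13 + 20))*261 + (((-73 + 27) + 69) - 1*221) = (2*20/33)*261 + ((-46 + 69) - 221) = (2*20*(1/33))*261 + (23 - 221) = (40/33)*261 - 198 = 3480/11 - 198 = 1302/11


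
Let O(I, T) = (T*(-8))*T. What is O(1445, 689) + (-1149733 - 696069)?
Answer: -5643570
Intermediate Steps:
O(I, T) = -8*T² (O(I, T) = (-8*T)*T = -8*T²)
O(1445, 689) + (-1149733 - 696069) = -8*689² + (-1149733 - 696069) = -8*474721 - 1845802 = -3797768 - 1845802 = -5643570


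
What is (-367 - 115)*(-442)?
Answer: 213044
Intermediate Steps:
(-367 - 115)*(-442) = -482*(-442) = 213044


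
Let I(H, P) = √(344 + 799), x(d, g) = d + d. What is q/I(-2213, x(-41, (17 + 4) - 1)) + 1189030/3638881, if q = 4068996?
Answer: 1189030/3638881 + 1356332*√127/127 ≈ 1.2036e+5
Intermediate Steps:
x(d, g) = 2*d
I(H, P) = 3*√127 (I(H, P) = √1143 = 3*√127)
q/I(-2213, x(-41, (17 + 4) - 1)) + 1189030/3638881 = 4068996/((3*√127)) + 1189030/3638881 = 4068996*(√127/381) + 1189030*(1/3638881) = 1356332*√127/127 + 1189030/3638881 = 1189030/3638881 + 1356332*√127/127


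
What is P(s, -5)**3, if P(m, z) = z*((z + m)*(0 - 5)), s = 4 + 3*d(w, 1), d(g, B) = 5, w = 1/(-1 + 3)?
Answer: 42875000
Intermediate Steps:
w = 1/2 ≈ 0.50000
s = 19 (s = 4 + 3*5 = 4 + 15 = 19)
P(m, z) = z*(-5*m - 5*z) (P(m, z) = z*((m + z)*(-5)) = z*(-5*m - 5*z))
P(s, -5)**3 = (-5*(-5)*(19 - 5))**3 = (-5*(-5)*14)**3 = 350**3 = 42875000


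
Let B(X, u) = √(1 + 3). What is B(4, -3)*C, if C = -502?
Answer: -1004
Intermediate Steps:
B(X, u) = 2 (B(X, u) = √4 = 2)
B(4, -3)*C = 2*(-502) = -1004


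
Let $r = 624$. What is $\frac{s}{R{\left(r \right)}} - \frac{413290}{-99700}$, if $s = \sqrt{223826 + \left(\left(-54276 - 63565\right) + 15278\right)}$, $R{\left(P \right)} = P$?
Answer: $\frac{41329}{9970} + \frac{\sqrt{121263}}{624} \approx 4.7034$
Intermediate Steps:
$s = \sqrt{121263}$ ($s = \sqrt{223826 + \left(-117841 + 15278\right)} = \sqrt{223826 - 102563} = \sqrt{121263} \approx 348.23$)
$\frac{s}{R{\left(r \right)}} - \frac{413290}{-99700} = \frac{\sqrt{121263}}{624} - \frac{413290}{-99700} = \sqrt{121263} \cdot \frac{1}{624} - - \frac{41329}{9970} = \frac{\sqrt{121263}}{624} + \frac{41329}{9970} = \frac{41329}{9970} + \frac{\sqrt{121263}}{624}$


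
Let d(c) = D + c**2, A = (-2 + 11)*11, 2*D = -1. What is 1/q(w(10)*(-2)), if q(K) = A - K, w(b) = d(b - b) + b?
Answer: 1/118 ≈ 0.0084746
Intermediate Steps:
D = -1/2 (D = (1/2)*(-1) = -1/2 ≈ -0.50000)
A = 99 (A = 9*11 = 99)
d(c) = -1/2 + c**2
w(b) = -1/2 + b (w(b) = (-1/2 + (b - b)**2) + b = (-1/2 + 0**2) + b = (-1/2 + 0) + b = -1/2 + b)
q(K) = 99 - K
1/q(w(10)*(-2)) = 1/(99 - (-1/2 + 10)*(-2)) = 1/(99 - 19*(-2)/2) = 1/(99 - 1*(-19)) = 1/(99 + 19) = 1/118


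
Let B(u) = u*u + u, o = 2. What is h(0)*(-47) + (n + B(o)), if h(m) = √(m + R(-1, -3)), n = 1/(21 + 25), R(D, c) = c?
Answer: 277/46 - 47*I*√3 ≈ 6.0217 - 81.406*I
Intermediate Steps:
n = 1/46 ≈ 0.021739
B(u) = u + u² (B(u) = u² + u = u + u²)
h(m) = √(-3 + m) (h(m) = √(m - 3) = √(-3 + m))
h(0)*(-47) + (n + B(o)) = √(-3 + 0)*(-47) + (1/46 + 2*(1 + 2)) = √(-3)*(-47) + (1/46 + 2*3) = (I*√3)*(-47) + (1/46 + 6) = -47*I*√3 + 277/46 = 277/46 - 47*I*√3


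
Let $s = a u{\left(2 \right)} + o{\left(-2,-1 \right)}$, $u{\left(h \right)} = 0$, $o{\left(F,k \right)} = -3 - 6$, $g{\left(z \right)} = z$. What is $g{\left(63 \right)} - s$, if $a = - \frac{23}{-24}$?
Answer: $72$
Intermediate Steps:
$a = \frac{23}{24}$ ($a = \left(-23\right) \left(- \frac{1}{24}\right) = \frac{23}{24} \approx 0.95833$)
$o{\left(F,k \right)} = -9$ ($o{\left(F,k \right)} = -3 - 6 = -9$)
$s = -9$ ($s = \frac{23}{24} \cdot 0 - 9 = 0 - 9 = -9$)
$g{\left(63 \right)} - s = 63 - -9 = 63 + 9 = 72$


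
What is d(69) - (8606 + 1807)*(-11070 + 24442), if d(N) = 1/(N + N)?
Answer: -19215483767/138 ≈ -1.3924e+8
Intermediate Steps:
d(N) = 1/(2*N)
d(69) - (8606 + 1807)*(-11070 + 24442) = (½)/69 - (8606 + 1807)*(-11070 + 24442) = (½)*(1/69) - 10413*13372 = 1/138 - 1*139242636 = 1/138 - 139242636 = -19215483767/138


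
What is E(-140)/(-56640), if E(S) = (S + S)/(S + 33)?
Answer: -7/151512 ≈ -4.6201e-5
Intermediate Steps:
E(S) = 2*S/(33 + S) (E(S) = (2*S)/(33 + S) = 2*S/(33 + S))
E(-140)/(-56640) = (2*(-140)/(33 - 140))/(-56640) = (2*(-140)/(-107))*(-1/56640) = (2*(-140)*(-1/107))*(-1/56640) = (280/107)*(-1/56640) = -7/151512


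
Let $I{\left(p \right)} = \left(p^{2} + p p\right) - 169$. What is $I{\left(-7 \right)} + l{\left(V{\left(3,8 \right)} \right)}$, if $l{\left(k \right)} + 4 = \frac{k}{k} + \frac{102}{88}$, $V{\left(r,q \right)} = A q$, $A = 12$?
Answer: $- \frac{3205}{44} \approx -72.841$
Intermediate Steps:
$I{\left(p \right)} = -169 + 2 p^{2}$ ($I{\left(p \right)} = \left(p^{2} + p^{2}\right) - 169 = 2 p^{2} - 169 = -169 + 2 p^{2}$)
$V{\left(r,q \right)} = 12 q$
$l{\left(k \right)} = - \frac{81}{44}$ ($l{\left(k \right)} = -4 + \left(\frac{k}{k} + \frac{102}{88}\right) = -4 + \left(1 + 102 \cdot \frac{1}{88}\right) = -4 + \left(1 + \frac{51}{44}\right) = -4 + \frac{95}{44} = - \frac{81}{44}$)
$I{\left(-7 \right)} + l{\left(V{\left(3,8 \right)} \right)} = \left(-169 + 2 \left(-7\right)^{2}\right) - \frac{81}{44} = \left(-169 + 2 \cdot 49\right) - \frac{81}{44} = \left(-169 + 98\right) - \frac{81}{44} = -71 - \frac{81}{44} = - \frac{3205}{44}$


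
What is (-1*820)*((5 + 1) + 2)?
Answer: -6560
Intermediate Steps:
(-1*820)*((5 + 1) + 2) = -820*(6 + 2) = -820*8 = -6560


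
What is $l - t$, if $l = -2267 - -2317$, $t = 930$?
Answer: $-880$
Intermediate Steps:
$l = 50$ ($l = -2267 + 2317 = 50$)
$l - t = 50 - 930 = -880$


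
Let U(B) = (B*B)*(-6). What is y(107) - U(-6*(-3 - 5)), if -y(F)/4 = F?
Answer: 13396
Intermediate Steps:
U(B) = -6*B**2 (U(B) = B**2*(-6) = -6*B**2)
y(F) = -4*F
y(107) - U(-6*(-3 - 5)) = -4*107 - (-6)*(-6*(-3 - 5))**2 = -428 - (-6)*(-6*(-8))**2 = -428 - (-6)*48**2 = -428 - (-6)*2304 = -428 - 1*(-13824) = -428 + 13824 = 13396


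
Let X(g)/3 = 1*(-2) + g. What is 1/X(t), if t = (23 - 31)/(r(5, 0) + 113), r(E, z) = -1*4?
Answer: -109/678 ≈ -0.16077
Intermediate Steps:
r(E, z) = -4
t = -8/109 (t = (23 - 31)/(-4 + 113) = -8/109 ≈ -0.073395)
X(g) = -6 + 3*g (X(g) = 3*(1*(-2) + g) = 3*(-2 + g) = -6 + 3*g)
1/X(t) = 1/(-6 + 3*(-8/109)) = 1/(-6 - 24/109) = 1/(-678/109) = -109/678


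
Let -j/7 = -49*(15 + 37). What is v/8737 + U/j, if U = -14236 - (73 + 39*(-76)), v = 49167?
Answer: 777821347/155833132 ≈ 4.9914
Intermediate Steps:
j = 17836 (j = -(-343)*(15 + 37) = -(-343)*52 = -7*(-2548) = 17836)
U = -11345 (U = -14236 - (73 - 2964) = -14236 - 1*(-2891) = -14236 + 2891 = -11345)
v/8737 + U/j = 49167/8737 - 11345/17836 = 777821347/155833132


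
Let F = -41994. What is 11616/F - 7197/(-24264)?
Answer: 377411/18869304 ≈ 0.020001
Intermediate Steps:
11616/F - 7197/(-24264) = 11616/(-41994) - 7197/(-24264) = 11616*(-1/41994) - 7197*(-1/24264) = -1936/6999 + 2399/8088 = 377411/18869304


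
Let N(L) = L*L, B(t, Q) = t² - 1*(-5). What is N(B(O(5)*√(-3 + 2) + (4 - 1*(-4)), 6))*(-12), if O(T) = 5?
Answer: 53568 - 84480*I ≈ 53568.0 - 84480.0*I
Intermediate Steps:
B(t, Q) = 5 + t² (B(t, Q) = t² + 5 = 5 + t²)
N(L) = L²
N(B(O(5)*√(-3 + 2) + (4 - 1*(-4)), 6))*(-12) = (5 + (5*√(-3 + 2) + (4 - 1*(-4)))²)²*(-12) = (5 + (5*√(-1) + (4 + 4))²)²*(-12) = (5 + (5*I + 8)²)²*(-12) = (5 + (8 + 5*I)²)²*(-12) = -12*(5 + (8 + 5*I)²)²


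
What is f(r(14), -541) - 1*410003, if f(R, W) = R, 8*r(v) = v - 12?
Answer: -1640011/4 ≈ -4.1000e+5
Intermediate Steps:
r(v) = -3/2 + v/8 (r(v) = (v - 12)/8 = (-12 + v)/8 = -3/2 + v/8)
f(r(14), -541) - 1*410003 = (-3/2 + (⅛)*14) - 1*410003 = (-3/2 + 7/4) - 410003 = ¼ - 410003 = -1640011/4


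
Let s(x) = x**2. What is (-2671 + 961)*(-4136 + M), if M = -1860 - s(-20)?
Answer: 10937160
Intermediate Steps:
M = -2260 (M = -1860 - 1*(-20)**2 = -1860 - 1*400 = -1860 - 400 = -2260)
(-2671 + 961)*(-4136 + M) = (-2671 + 961)*(-4136 - 2260) = -1710*(-6396) = 10937160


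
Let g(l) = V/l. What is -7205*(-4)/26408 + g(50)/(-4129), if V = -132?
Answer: 744171857/681491450 ≈ 1.0920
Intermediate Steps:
g(l) = -132/l
-7205*(-4)/26408 + g(50)/(-4129) = -7205*(-4)/26408 - 132/50/(-4129) = 28820*(1/26408) - 132*1/50*(-1/4129) = 7205/6602 - 66/25*(-1/4129) = 7205/6602 + 66/103225 = 744171857/681491450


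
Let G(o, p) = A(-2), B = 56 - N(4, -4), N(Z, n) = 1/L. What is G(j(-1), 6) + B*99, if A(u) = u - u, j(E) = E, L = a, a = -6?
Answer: 11121/2 ≈ 5560.5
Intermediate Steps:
L = -6
N(Z, n) = -⅙ (N(Z, n) = 1/(-6) = -⅙)
B = 337/6 (B = 56 - 1*(-⅙) = 56 + ⅙ = 337/6 ≈ 56.167)
A(u) = 0
G(o, p) = 0
G(j(-1), 6) + B*99 = 0 + (337/6)*99 = 0 + 11121/2 = 11121/2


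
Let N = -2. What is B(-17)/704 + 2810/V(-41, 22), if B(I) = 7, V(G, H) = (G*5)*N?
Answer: 198111/28864 ≈ 6.8636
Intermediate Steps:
V(G, H) = -10*G (V(G, H) = (G*5)*(-2) = (5*G)*(-2) = -10*G)
B(-17)/704 + 2810/V(-41, 22) = 7/704 + 2810/((-10*(-41))) = 7*(1/704) + 2810/410 = 7/704 + 2810*(1/410) = 7/704 + 281/41 = 198111/28864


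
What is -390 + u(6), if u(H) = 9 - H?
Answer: -387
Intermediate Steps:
-390 + u(6) = -390 + (9 - 1*6) = -390 + (9 - 6) = -390 + 3 = -387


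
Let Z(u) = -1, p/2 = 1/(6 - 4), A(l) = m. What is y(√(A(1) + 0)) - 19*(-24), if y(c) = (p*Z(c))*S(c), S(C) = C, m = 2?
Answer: 456 - √2 ≈ 454.59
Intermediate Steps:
A(l) = 2
p = 1 (p = 2/(6 - 4) = 2/2 = 2*(½) = 1)
y(c) = -c (y(c) = (1*(-1))*c = -c)
y(√(A(1) + 0)) - 19*(-24) = -√(2 + 0) - 19*(-24) = -√2 + 456 = 456 - √2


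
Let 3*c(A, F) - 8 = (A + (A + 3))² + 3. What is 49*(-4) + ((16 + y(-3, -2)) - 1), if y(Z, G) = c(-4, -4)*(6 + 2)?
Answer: -85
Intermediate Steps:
c(A, F) = 11/3 + (3 + 2*A)²/3 (c(A, F) = 8/3 + ((A + (A + 3))² + 3)/3 = 8/3 + ((A + (3 + A))² + 3)/3 = 8/3 + ((3 + 2*A)² + 3)/3 = 8/3 + (3 + (3 + 2*A)²)/3 = 8/3 + (1 + (3 + 2*A)²/3) = 11/3 + (3 + 2*A)²/3)
y(Z, G) = 96 (y(Z, G) = (11/3 + (3 + 2*(-4))²/3)*(6 + 2) = (11/3 + (3 - 8)²/3)*8 = (11/3 + (⅓)*(-5)²)*8 = (11/3 + (⅓)*25)*8 = (11/3 + 25/3)*8 = 12*8 = 96)
49*(-4) + ((16 + y(-3, -2)) - 1) = 49*(-4) + ((16 + 96) - 1) = -196 + (112 - 1) = -196 + 111 = -85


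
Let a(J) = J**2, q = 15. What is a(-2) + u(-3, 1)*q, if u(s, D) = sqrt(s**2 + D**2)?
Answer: 4 + 15*sqrt(10) ≈ 51.434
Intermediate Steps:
u(s, D) = sqrt(D**2 + s**2)
a(-2) + u(-3, 1)*q = (-2)**2 + sqrt(1**2 + (-3)**2)*15 = 4 + sqrt(1 + 9)*15 = 4 + sqrt(10)*15 = 4 + 15*sqrt(10)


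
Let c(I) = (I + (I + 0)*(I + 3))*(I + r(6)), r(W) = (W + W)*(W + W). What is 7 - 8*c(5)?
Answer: -53633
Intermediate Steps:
r(W) = 4*W² (r(W) = (2*W)*(2*W) = 4*W²)
c(I) = (144 + I)*(I + I*(3 + I)) (c(I) = (I + (I + 0)*(I + 3))*(I + 4*6²) = (I + I*(3 + I))*(I + 4*36) = (I + I*(3 + I))*(I + 144) = (I + I*(3 + I))*(144 + I) = (144 + I)*(I + I*(3 + I)))
7 - 8*c(5) = 7 - 40*(576 + 5² + 148*5) = 7 - 40*(576 + 25 + 740) = 7 - 40*1341 = 7 - 8*6705 = 7 - 53640 = -53633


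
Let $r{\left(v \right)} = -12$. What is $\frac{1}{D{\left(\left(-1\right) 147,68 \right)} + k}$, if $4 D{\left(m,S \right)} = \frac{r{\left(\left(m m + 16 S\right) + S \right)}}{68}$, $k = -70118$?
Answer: $- \frac{68}{4768027} \approx -1.4262 \cdot 10^{-5}$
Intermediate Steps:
$D{\left(m,S \right)} = - \frac{3}{68}$ ($D{\left(m,S \right)} = \frac{\left(-12\right) \frac{1}{68}}{4} = \frac{1}{4} \left(- \frac{3}{17}\right) = - \frac{3}{68}$)
$\frac{1}{D{\left(\left(-1\right) 147,68 \right)} + k} = \frac{1}{- \frac{3}{68} - 70118} = \frac{1}{- \frac{4768027}{68}} = - \frac{68}{4768027}$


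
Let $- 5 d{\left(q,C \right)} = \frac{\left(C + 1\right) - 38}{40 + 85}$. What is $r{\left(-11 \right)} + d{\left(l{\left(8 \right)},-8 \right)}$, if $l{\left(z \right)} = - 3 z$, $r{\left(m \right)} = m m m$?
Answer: $- \frac{166366}{125} \approx -1330.9$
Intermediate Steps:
$r{\left(m \right)} = m^{3}$ ($r{\left(m \right)} = m^{2} m = m^{3}$)
$d{\left(q,C \right)} = \frac{37}{625} - \frac{C}{625}$ ($d{\left(q,C \right)} = - \frac{\left(\left(C + 1\right) - 38\right) \frac{1}{40 + 85}}{5} = - \frac{\left(\left(1 + C\right) - 38\right) \frac{1}{125}}{5} = - \frac{\left(-37 + C\right) \frac{1}{125}}{5} = - \frac{- \frac{37}{125} + \frac{C}{125}}{5} = \frac{37}{625} - \frac{C}{625}$)
$r{\left(-11 \right)} + d{\left(l{\left(8 \right)},-8 \right)} = \left(-11\right)^{3} + \left(\frac{37}{625} - - \frac{8}{625}\right) = -1331 + \left(\frac{37}{625} + \frac{8}{625}\right) = -1331 + \frac{9}{125} = - \frac{166366}{125}$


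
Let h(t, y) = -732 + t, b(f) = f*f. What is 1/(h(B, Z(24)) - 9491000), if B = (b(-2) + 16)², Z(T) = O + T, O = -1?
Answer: -1/9491332 ≈ -1.0536e-7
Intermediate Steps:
b(f) = f²
Z(T) = -1 + T
B = 400 (B = ((-2)² + 16)² = (4 + 16)² = 20² = 400)
1/(h(B, Z(24)) - 9491000) = 1/((-732 + 400) - 9491000) = 1/(-332 - 9491000) = 1/(-9491332) = -1/9491332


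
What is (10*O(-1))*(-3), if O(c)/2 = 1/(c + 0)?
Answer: 60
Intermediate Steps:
O(c) = 2/c (O(c) = 2/(c + 0) = 2/c)
(10*O(-1))*(-3) = (10*(2/(-1)))*(-3) = (10*(2*(-1)))*(-3) = (10*(-2))*(-3) = -20*(-3) = 60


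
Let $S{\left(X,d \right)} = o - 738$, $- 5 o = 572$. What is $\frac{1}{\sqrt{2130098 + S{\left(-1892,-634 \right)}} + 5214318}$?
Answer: $\frac{13035795}{67972775189696} - \frac{\sqrt{13307785}}{67972775189696} \approx 1.9173 \cdot 10^{-7}$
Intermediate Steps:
$o = - \frac{572}{5}$ ($o = \left(- \frac{1}{5}\right) 572 = - \frac{572}{5} \approx -114.4$)
$S{\left(X,d \right)} = - \frac{4262}{5}$ ($S{\left(X,d \right)} = - \frac{572}{5} - 738 = - \frac{4262}{5}$)
$\frac{1}{\sqrt{2130098 + S{\left(-1892,-634 \right)}} + 5214318} = \frac{1}{\sqrt{2130098 - \frac{4262}{5}} + 5214318} = \frac{1}{\sqrt{\frac{10646228}{5}} + 5214318} = \frac{1}{\frac{2 \sqrt{13307785}}{5} + 5214318} = \frac{1}{5214318 + \frac{2 \sqrt{13307785}}{5}}$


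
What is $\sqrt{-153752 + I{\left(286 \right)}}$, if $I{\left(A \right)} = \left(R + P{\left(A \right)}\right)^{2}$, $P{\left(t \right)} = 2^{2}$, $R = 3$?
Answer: $i \sqrt{153703} \approx 392.05 i$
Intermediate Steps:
$P{\left(t \right)} = 4$
$I{\left(A \right)} = 49$ ($I{\left(A \right)} = \left(3 + 4\right)^{2} = 7^{2} = 49$)
$\sqrt{-153752 + I{\left(286 \right)}} = \sqrt{-153752 + 49} = \sqrt{-153703} = i \sqrt{153703}$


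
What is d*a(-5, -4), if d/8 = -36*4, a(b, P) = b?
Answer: 5760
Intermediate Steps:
d = -1152 (d = 8*(-36*4) = 8*(-12*12) = 8*(-144) = -1152)
d*a(-5, -4) = -1152*(-5) = 5760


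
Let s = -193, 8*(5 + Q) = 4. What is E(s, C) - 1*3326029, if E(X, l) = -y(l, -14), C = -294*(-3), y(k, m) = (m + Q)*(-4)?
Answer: -3326103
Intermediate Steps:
Q = -9/2 (Q = -5 + (⅛)*4 = -5 + ½ = -9/2 ≈ -4.5000)
y(k, m) = 18 - 4*m (y(k, m) = (m - 9/2)*(-4) = (-9/2 + m)*(-4) = 18 - 4*m)
C = 882
E(X, l) = -74 (E(X, l) = -(18 - 4*(-14)) = -(18 + 56) = -1*74 = -74)
E(s, C) - 1*3326029 = -74 - 1*3326029 = -74 - 3326029 = -3326103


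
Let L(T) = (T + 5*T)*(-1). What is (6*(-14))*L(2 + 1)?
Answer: 1512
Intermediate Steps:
L(T) = -6*T (L(T) = (6*T)*(-1) = -6*T)
(6*(-14))*L(2 + 1) = (6*(-14))*(-6*(2 + 1)) = -(-504)*3 = -84*(-18) = 1512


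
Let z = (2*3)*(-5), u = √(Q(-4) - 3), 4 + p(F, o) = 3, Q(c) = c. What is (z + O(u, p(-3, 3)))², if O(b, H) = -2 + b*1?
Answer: (32 - I*√7)² ≈ 1017.0 - 169.33*I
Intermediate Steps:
p(F, o) = -1 (p(F, o) = -4 + 3 = -1)
u = I*√7 (u = √(-4 - 3) = √(-7) = I*√7 ≈ 2.6458*I)
O(b, H) = -2 + b
z = -30 (z = 6*(-5) = -30)
(z + O(u, p(-3, 3)))² = (-30 + (-2 + I*√7))² = (-32 + I*√7)²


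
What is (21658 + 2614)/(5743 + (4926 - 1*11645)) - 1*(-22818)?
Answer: 1390381/61 ≈ 22793.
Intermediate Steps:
(21658 + 2614)/(5743 + (4926 - 1*11645)) - 1*(-22818) = 24272/(5743 + (4926 - 11645)) + 22818 = 24272/(5743 - 6719) + 22818 = 24272/(-976) + 22818 = 24272*(-1/976) + 22818 = -1517/61 + 22818 = 1390381/61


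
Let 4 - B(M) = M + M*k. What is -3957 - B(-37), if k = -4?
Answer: -3850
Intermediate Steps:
B(M) = 4 + 3*M (B(M) = 4 - (M + M*(-4)) = 4 - (M - 4*M) = 4 - (-3)*M = 4 + 3*M)
-3957 - B(-37) = -3957 - (4 + 3*(-37)) = -3957 - (4 - 111) = -3957 - 1*(-107) = -3957 + 107 = -3850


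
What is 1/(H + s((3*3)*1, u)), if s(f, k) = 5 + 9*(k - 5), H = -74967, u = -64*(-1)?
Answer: -1/74431 ≈ -1.3435e-5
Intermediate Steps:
u = 64
s(f, k) = -40 + 9*k (s(f, k) = 5 + 9*(-5 + k) = 5 + (-45 + 9*k) = -40 + 9*k)
1/(H + s((3*3)*1, u)) = 1/(-74967 + (-40 + 9*64)) = 1/(-74967 + (-40 + 576)) = 1/(-74967 + 536) = 1/(-74431) = -1/74431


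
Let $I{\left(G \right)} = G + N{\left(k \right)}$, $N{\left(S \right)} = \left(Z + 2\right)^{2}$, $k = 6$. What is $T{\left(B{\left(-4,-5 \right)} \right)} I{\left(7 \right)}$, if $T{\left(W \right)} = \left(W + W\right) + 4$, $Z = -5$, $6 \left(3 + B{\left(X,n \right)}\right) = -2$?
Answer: $- \frac{128}{3} \approx -42.667$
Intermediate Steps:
$B{\left(X,n \right)} = - \frac{10}{3}$ ($B{\left(X,n \right)} = -3 + \frac{1}{6} \left(-2\right) = -3 - \frac{1}{3} = - \frac{10}{3}$)
$N{\left(S \right)} = 9$ ($N{\left(S \right)} = \left(-5 + 2\right)^{2} = \left(-3\right)^{2} = 9$)
$T{\left(W \right)} = 4 + 2 W$ ($T{\left(W \right)} = 2 W + 4 = 4 + 2 W$)
$I{\left(G \right)} = 9 + G$ ($I{\left(G \right)} = G + 9 = 9 + G$)
$T{\left(B{\left(-4,-5 \right)} \right)} I{\left(7 \right)} = \left(4 + 2 \left(- \frac{10}{3}\right)\right) \left(9 + 7\right) = \left(4 - \frac{20}{3}\right) 16 = \left(- \frac{8}{3}\right) 16 = - \frac{128}{3}$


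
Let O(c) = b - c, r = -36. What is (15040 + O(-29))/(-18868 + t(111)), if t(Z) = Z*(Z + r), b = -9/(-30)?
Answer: -150693/105430 ≈ -1.4293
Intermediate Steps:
b = 3/10 (b = -9*(-1/30) = 3/10 ≈ 0.30000)
t(Z) = Z*(-36 + Z) (t(Z) = Z*(Z - 36) = Z*(-36 + Z))
O(c) = 3/10 - c
(15040 + O(-29))/(-18868 + t(111)) = (15040 + (3/10 - 1*(-29)))/(-18868 + 111*(-36 + 111)) = (15040 + (3/10 + 29))/(-18868 + 111*75) = (15040 + 293/10)/(-18868 + 8325) = (150693/10)/(-10543) = (150693/10)*(-1/10543) = -150693/105430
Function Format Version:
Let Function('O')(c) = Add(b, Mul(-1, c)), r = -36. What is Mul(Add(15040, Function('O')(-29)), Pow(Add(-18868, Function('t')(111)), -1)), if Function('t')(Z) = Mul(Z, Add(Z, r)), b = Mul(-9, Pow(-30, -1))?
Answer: Rational(-150693, 105430) ≈ -1.4293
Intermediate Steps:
b = Rational(3, 10) (b = Mul(-9, Rational(-1, 30)) = Rational(3, 10) ≈ 0.30000)
Function('t')(Z) = Mul(Z, Add(-36, Z)) (Function('t')(Z) = Mul(Z, Add(Z, -36)) = Mul(Z, Add(-36, Z)))
Function('O')(c) = Add(Rational(3, 10), Mul(-1, c))
Mul(Add(15040, Function('O')(-29)), Pow(Add(-18868, Function('t')(111)), -1)) = Mul(Add(15040, Add(Rational(3, 10), Mul(-1, -29))), Pow(Add(-18868, Mul(111, Add(-36, 111))), -1)) = Mul(Add(15040, Add(Rational(3, 10), 29)), Pow(Add(-18868, Mul(111, 75)), -1)) = Mul(Add(15040, Rational(293, 10)), Pow(Add(-18868, 8325), -1)) = Mul(Rational(150693, 10), Pow(-10543, -1)) = Mul(Rational(150693, 10), Rational(-1, 10543)) = Rational(-150693, 105430)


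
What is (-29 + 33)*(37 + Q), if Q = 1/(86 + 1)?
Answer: 12880/87 ≈ 148.05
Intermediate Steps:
Q = 1/87 ≈ 0.011494
(-29 + 33)*(37 + Q) = (-29 + 33)*(37 + 1/87) = 4*(3220/87) = 12880/87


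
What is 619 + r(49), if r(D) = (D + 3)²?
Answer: 3323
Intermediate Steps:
r(D) = (3 + D)²
619 + r(49) = 619 + (3 + 49)² = 619 + 52² = 619 + 2704 = 3323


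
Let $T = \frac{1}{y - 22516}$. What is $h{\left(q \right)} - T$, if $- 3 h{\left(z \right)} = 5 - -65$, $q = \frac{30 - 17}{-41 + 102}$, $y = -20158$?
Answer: $- \frac{2987177}{128022} \approx -23.333$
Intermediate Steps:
$q = \frac{13}{61} \approx 0.21311$
$T = - \frac{1}{42674}$ ($T = \frac{1}{-20158 - 22516} = \frac{1}{-42674} = - \frac{1}{42674} \approx -2.3433 \cdot 10^{-5}$)
$h{\left(z \right)} = - \frac{70}{3}$ ($h{\left(z \right)} = - \frac{5 - -65}{3} = - \frac{5 + 65}{3} = \left(- \frac{1}{3}\right) 70 = - \frac{70}{3}$)
$h{\left(q \right)} - T = - \frac{70}{3} - - \frac{1}{42674} = - \frac{70}{3} + \frac{1}{42674} = - \frac{2987177}{128022}$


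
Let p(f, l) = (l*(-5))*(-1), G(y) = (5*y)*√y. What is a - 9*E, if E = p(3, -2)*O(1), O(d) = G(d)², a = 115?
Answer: 2365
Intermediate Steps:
G(y) = 5*y^(3/2)
p(f, l) = 5*l (p(f, l) = -5*l*(-1) = 5*l)
O(d) = 25*d³ (O(d) = (5*d^(3/2))² = 25*d³)
E = -250 (E = (5*(-2))*(25*1³) = -250 ≈ -250.00)
a - 9*E = 115 - 9*(-250) = 115 + 2250 = 2365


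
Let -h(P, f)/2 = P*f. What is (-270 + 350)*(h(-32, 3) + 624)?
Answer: 65280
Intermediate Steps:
h(P, f) = -2*P*f
(-270 + 350)*(h(-32, 3) + 624) = (-270 + 350)*(-2*(-32)*3 + 624) = 80*(192 + 624) = 80*816 = 65280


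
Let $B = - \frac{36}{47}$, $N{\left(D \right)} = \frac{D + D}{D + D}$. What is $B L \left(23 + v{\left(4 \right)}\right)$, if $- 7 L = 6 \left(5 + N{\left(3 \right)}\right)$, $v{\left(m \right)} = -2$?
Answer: $\frac{3888}{47} \approx 82.723$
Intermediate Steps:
$N{\left(D \right)} = 1$ ($N{\left(D \right)} = \frac{2 D}{2 D} = 2 D \frac{1}{2 D} = 1$)
$B = - \frac{36}{47}$ ($B = \left(-36\right) \frac{1}{47} = - \frac{36}{47} \approx -0.76596$)
$L = - \frac{36}{7}$ ($L = - \frac{6 \left(5 + 1\right)}{7} = - \frac{6 \cdot 6}{7} = \left(- \frac{1}{7}\right) 36 = - \frac{36}{7} \approx -5.1429$)
$B L \left(23 + v{\left(4 \right)}\right) = \left(- \frac{36}{47}\right) \left(- \frac{36}{7}\right) \left(23 - 2\right) = \frac{1296}{329} \cdot 21 = \frac{3888}{47}$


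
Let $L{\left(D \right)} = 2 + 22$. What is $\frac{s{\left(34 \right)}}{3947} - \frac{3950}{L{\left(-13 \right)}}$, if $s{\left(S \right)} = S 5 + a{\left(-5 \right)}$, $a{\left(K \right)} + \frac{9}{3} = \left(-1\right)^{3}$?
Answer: $- \frac{7793333}{47364} \approx -164.54$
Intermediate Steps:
$a{\left(K \right)} = -4$ ($a{\left(K \right)} = -3 + \left(-1\right)^{3} = -3 - 1 = -4$)
$L{\left(D \right)} = 24$
$s{\left(S \right)} = -4 + 5 S$ ($s{\left(S \right)} = S 5 - 4 = 5 S - 4 = -4 + 5 S$)
$\frac{s{\left(34 \right)}}{3947} - \frac{3950}{L{\left(-13 \right)}} = \frac{-4 + 5 \cdot 34}{3947} - \frac{3950}{24} = \left(-4 + 170\right) \frac{1}{3947} - \frac{1975}{12} = 166 \cdot \frac{1}{3947} - \frac{1975}{12} = \frac{166}{3947} - \frac{1975}{12} = - \frac{7793333}{47364}$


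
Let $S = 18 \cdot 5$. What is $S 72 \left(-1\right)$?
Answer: $-6480$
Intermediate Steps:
$S = 90$
$S 72 \left(-1\right) = 90 \cdot 72 \left(-1\right) = 6480 \left(-1\right) = -6480$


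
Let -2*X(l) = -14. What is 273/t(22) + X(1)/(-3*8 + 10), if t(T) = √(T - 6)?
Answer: 271/4 ≈ 67.750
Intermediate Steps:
t(T) = √(-6 + T)
X(l) = 7 (X(l) = -½*(-14) = 7)
273/t(22) + X(1)/(-3*8 + 10) = 273/(√(-6 + 22)) + 7/(-3*8 + 10) = 273/(√16) + 7/(-24 + 10) = 273/4 + 7/(-14) = 273*(¼) + 7*(-1/14) = 273/4 - ½ = 271/4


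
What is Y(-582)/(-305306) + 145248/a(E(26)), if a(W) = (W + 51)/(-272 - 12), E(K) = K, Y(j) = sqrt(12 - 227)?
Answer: -41250432/77 - I*sqrt(215)/305306 ≈ -5.3572e+5 - 4.8027e-5*I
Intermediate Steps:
Y(j) = I*sqrt(215) (Y(j) = sqrt(-215) = I*sqrt(215))
a(W) = -51/284 - W/284 (a(W) = (51 + W)/(-284) = (51 + W)*(-1/284) = -51/284 - W/284)
Y(-582)/(-305306) + 145248/a(E(26)) = (I*sqrt(215))/(-305306) + 145248/(-51/284 - 1/284*26) = (I*sqrt(215))*(-1/305306) + 145248/(-51/284 - 13/142) = -I*sqrt(215)/305306 + 145248/(-77/284) = -I*sqrt(215)/305306 + 145248*(-284/77) = -I*sqrt(215)/305306 - 41250432/77 = -41250432/77 - I*sqrt(215)/305306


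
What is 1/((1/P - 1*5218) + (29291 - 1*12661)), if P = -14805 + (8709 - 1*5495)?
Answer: 11591/132276491 ≈ 8.7627e-5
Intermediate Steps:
P = -11591 (P = -14805 + (8709 - 5495) = -14805 + 3214 = -11591)
1/((1/P - 1*5218) + (29291 - 1*12661)) = 1/((1/(-11591) - 1*5218) + (29291 - 1*12661)) = 1/((-1/11591 - 5218) + (29291 - 12661)) = 1/(-60481839/11591 + 16630) = 1/(132276491/11591) = 11591/132276491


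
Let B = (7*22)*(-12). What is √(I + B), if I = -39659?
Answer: I*√41507 ≈ 203.73*I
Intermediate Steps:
B = -1848 (B = 154*(-12) = -1848)
√(I + B) = √(-39659 - 1848) = √(-41507) = I*√41507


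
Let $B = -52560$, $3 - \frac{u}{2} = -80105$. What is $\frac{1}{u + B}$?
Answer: $\frac{1}{107656} \approx 9.2889 \cdot 10^{-6}$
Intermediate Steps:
$u = 160216$ ($u = 6 - -160210 = 6 + 160210 = 160216$)
$\frac{1}{u + B} = \frac{1}{160216 - 52560} = \frac{1}{107656}$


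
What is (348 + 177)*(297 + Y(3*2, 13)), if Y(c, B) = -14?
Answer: 148575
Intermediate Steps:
(348 + 177)*(297 + Y(3*2, 13)) = (348 + 177)*(297 - 14) = 525*283 = 148575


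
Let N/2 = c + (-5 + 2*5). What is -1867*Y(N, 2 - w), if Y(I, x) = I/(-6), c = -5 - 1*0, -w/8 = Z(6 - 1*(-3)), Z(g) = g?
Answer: 0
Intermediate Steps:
w = -72 (w = -8*(6 - 1*(-3)) = -8*(6 + 3) = -8*9 = -72)
c = -5 (c = -5 + 0 = -5)
N = 0 (N = 2*(-5 + (-5 + 2*5)) = 2*(-5 + (-5 + 10)) = 2*(-5 + 5) = 2*0 = 0)
Y(I, x) = -I/6 (Y(I, x) = I*(-⅙) = -I/6)
-1867*Y(N, 2 - w) = -(-1867)*0/6 = -1867*0 = 0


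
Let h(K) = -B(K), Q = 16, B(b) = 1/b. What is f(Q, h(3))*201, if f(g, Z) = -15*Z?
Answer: 1005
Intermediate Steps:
h(K) = -1/K
f(Q, h(3))*201 = -(-15)/3*201 = -15*(-1/3)*201 = 5*201 = 1005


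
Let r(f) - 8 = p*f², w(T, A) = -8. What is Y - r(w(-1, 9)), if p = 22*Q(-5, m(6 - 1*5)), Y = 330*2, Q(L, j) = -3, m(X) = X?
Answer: 4876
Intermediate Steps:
Y = 660
p = -66 (p = 22*(-3) = -66)
r(f) = 8 - 66*f²
Y - r(w(-1, 9)) = 660 - (8 - 66*(-8)²) = 660 - (8 - 66*64) = 660 - (8 - 4224) = 660 - 1*(-4216) = 660 + 4216 = 4876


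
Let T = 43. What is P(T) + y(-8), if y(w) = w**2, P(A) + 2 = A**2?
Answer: 1911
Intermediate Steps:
P(A) = -2 + A**2
P(T) + y(-8) = (-2 + 43**2) + (-8)**2 = (-2 + 1849) + 64 = 1847 + 64 = 1911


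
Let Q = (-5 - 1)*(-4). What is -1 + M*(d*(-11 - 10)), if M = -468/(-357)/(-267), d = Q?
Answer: 2231/1513 ≈ 1.4746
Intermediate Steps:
Q = 24 (Q = -6*(-4) = 24)
d = 24
M = -52/10591 (M = -468*(-1/357)*(-1/267) = (156/119)*(-1/267) = -52/10591 ≈ -0.0049098)
-1 + M*(d*(-11 - 10)) = -1 - 1248*(-11 - 10)/10591 = -1 - 1248*(-21)/10591 = -1 - 52/10591*(-504) = -1 + 3744/1513 = 2231/1513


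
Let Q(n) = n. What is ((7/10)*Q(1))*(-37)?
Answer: -259/10 ≈ -25.900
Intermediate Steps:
((7/10)*Q(1))*(-37) = ((7/10)*1)*(-37) = (7/10)*(-37) = -259/10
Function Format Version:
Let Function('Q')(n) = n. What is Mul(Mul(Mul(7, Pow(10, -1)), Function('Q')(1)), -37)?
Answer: Rational(-259, 10) ≈ -25.900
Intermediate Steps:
Mul(Mul(Mul(7, Pow(10, -1)), Function('Q')(1)), -37) = Mul(Mul(Mul(7, Pow(10, -1)), 1), -37) = Mul(Mul(Mul(7, Rational(1, 10)), 1), -37) = Mul(Mul(Rational(7, 10), 1), -37) = Mul(Rational(7, 10), -37) = Rational(-259, 10)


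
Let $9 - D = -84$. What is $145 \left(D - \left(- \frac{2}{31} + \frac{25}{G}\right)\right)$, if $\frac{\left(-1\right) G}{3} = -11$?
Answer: $\frac{13692350}{1023} \approx 13385.0$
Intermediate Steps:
$D = 93$ ($D = 9 - -84 = 9 + 84 = 93$)
$G = 33$ ($G = \left(-3\right) \left(-11\right) = 33$)
$145 \left(D - \left(- \frac{2}{31} + \frac{25}{G}\right)\right) = 145 \left(93 - \left(- \frac{2}{31} + \frac{25}{33}\right)\right) = 145 \left(93 - \frac{709}{1023}\right) = 145 \cdot \frac{94430}{1023} = \frac{13692350}{1023}$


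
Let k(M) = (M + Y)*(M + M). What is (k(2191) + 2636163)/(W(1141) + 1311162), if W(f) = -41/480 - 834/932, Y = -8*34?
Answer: 112299774240/13330931677 ≈ 8.4240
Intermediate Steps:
Y = -272
k(M) = 2*M*(-272 + M) (k(M) = (M - 272)*(M + M) = (-272 + M)*(2*M) = 2*M*(-272 + M))
W(f) = -109633/111840 (W(f) = -41*1/480 - 834*1/932 = -41/480 - 417/466 = -109633/111840)
(k(2191) + 2636163)/(W(1141) + 1311162) = (2*2191*(-272 + 2191) + 2636163)/(-109633/111840 + 1311162) = (2*2191*1919 + 2636163)/(146640248447/111840) = (8409058 + 2636163)*(111840/146640248447) = 11045221*(111840/146640248447) = 112299774240/13330931677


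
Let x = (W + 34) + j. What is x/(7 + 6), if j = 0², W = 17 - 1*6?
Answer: 45/13 ≈ 3.4615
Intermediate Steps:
W = 11 (W = 17 - 6 = 11)
j = 0
x = 45 (x = (11 + 34) + 0 = 45 + 0 = 45)
x/(7 + 6) = 45/(7 + 6) = 45/13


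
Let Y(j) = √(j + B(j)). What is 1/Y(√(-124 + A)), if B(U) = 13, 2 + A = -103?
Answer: (13 + I*√229)^(-½) ≈ 0.20346 - 0.09344*I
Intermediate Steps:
A = -105 (A = -2 - 103 = -105)
Y(j) = √(13 + j) (Y(j) = √(j + 13) = √(13 + j))
1/Y(√(-124 + A)) = 1/(√(13 + √(-124 - 105))) = 1/(√(13 + √(-229))) = 1/(√(13 + I*√229)) = (13 + I*√229)^(-½)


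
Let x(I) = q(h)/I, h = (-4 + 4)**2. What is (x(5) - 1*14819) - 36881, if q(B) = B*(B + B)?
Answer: -51700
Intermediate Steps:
h = 0 (h = 0**2 = 0)
q(B) = 2*B**2 (q(B) = B*(2*B) = 2*B**2)
x(I) = 0 (x(I) = (2*0**2)/I = (2*0)/I = 0/I = 0)
(x(5) - 1*14819) - 36881 = (0 - 1*14819) - 36881 = (0 - 14819) - 36881 = -14819 - 36881 = -51700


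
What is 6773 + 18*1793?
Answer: 39047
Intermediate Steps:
6773 + 18*1793 = 6773 + 32274 = 39047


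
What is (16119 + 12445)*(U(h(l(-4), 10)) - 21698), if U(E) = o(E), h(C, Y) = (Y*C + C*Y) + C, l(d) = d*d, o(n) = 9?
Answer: -619524596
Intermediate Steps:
l(d) = d**2
h(C, Y) = C + 2*C*Y (h(C, Y) = (C*Y + C*Y) + C = 2*C*Y + C = C + 2*C*Y)
U(E) = 9
(16119 + 12445)*(U(h(l(-4), 10)) - 21698) = (16119 + 12445)*(9 - 21698) = 28564*(-21689) = -619524596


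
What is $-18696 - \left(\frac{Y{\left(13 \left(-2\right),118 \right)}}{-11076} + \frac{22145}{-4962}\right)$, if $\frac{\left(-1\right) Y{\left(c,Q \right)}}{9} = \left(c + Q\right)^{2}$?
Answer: $- \frac{85637355437}{4579926} \approx -18698.0$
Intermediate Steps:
$Y{\left(c,Q \right)} = - 9 \left(Q + c\right)^{2}$ ($Y{\left(c,Q \right)} = - 9 \left(c + Q\right)^{2} = - 9 \left(Q + c\right)^{2}$)
$-18696 - \left(\frac{Y{\left(13 \left(-2\right),118 \right)}}{-11076} + \frac{22145}{-4962}\right) = -18696 - \left(\frac{\left(-9\right) \left(118 + 13 \left(-2\right)\right)^{2}}{-11076} + \frac{22145}{-4962}\right) = -18696 - \left(- 9 \left(118 - 26\right)^{2} \left(- \frac{1}{11076}\right) + 22145 \left(- \frac{1}{4962}\right)\right) = -18696 - \left(- 9 \cdot 92^{2} \left(- \frac{1}{11076}\right) - \frac{22145}{4962}\right) = -18696 - \left(\left(-9\right) 8464 \left(- \frac{1}{11076}\right) - \frac{22145}{4962}\right) = -18696 - \left(\left(-76176\right) \left(- \frac{1}{11076}\right) - \frac{22145}{4962}\right) = -18696 - \left(\frac{6348}{923} - \frac{22145}{4962}\right) = -18696 - \frac{11058941}{4579926} = - \frac{85637355437}{4579926}$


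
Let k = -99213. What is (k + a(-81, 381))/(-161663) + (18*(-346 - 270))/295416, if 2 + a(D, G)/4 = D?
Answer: 34867003/60300299 ≈ 0.57822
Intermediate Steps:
a(D, G) = -8 + 4*D
(k + a(-81, 381))/(-161663) + (18*(-346 - 270))/295416 = (-99213 + (-8 + 4*(-81)))/(-161663) + (18*(-346 - 270))/295416 = (-99213 + (-8 - 324))*(-1/161663) + (18*(-616))*(1/295416) = (-99213 - 332)*(-1/161663) - 11088*1/295416 = -99545*(-1/161663) - 14/373 = 99545/161663 - 14/373 = 34867003/60300299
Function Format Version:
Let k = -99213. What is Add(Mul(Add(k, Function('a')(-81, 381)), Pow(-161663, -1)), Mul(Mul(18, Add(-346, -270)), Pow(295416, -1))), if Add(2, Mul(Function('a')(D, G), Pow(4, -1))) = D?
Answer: Rational(34867003, 60300299) ≈ 0.57822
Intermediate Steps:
Function('a')(D, G) = Add(-8, Mul(4, D))
Add(Mul(Add(k, Function('a')(-81, 381)), Pow(-161663, -1)), Mul(Mul(18, Add(-346, -270)), Pow(295416, -1))) = Add(Mul(Add(-99213, Add(-8, Mul(4, -81))), Pow(-161663, -1)), Mul(Mul(18, Add(-346, -270)), Pow(295416, -1))) = Add(Mul(Add(-99213, Add(-8, -324)), Rational(-1, 161663)), Mul(Mul(18, -616), Rational(1, 295416))) = Add(Mul(Add(-99213, -332), Rational(-1, 161663)), Mul(-11088, Rational(1, 295416))) = Add(Mul(-99545, Rational(-1, 161663)), Rational(-14, 373)) = Add(Rational(99545, 161663), Rational(-14, 373)) = Rational(34867003, 60300299)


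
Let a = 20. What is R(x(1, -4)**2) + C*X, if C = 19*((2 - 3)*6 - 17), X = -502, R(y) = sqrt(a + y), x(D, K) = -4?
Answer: 219380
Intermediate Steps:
R(y) = sqrt(20 + y)
C = -437 (C = 19*(-1*6 - 17) = 19*(-6 - 17) = 19*(-23) = -437)
R(x(1, -4)**2) + C*X = sqrt(20 + (-4)**2) - 437*(-502) = sqrt(20 + 16) + 219374 = sqrt(36) + 219374 = 6 + 219374 = 219380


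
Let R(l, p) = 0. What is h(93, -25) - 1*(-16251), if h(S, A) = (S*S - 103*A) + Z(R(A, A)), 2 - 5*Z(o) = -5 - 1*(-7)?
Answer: 27475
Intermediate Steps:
Z(o) = 0 (Z(o) = ⅖ - (-5 - 1*(-7))/5 = ⅖ - (-5 + 7)/5 = ⅖ - ⅕*2 = ⅖ - ⅖ = 0)
h(S, A) = S² - 103*A (h(S, A) = (S*S - 103*A) + 0 = (S² - 103*A) + 0 = S² - 103*A)
h(93, -25) - 1*(-16251) = (93² - 103*(-25)) - 1*(-16251) = (8649 + 2575) + 16251 = 11224 + 16251 = 27475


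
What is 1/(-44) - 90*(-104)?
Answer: 411839/44 ≈ 9360.0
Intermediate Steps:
1/(-44) - 90*(-104) = -1/44 + 9360 = 411839/44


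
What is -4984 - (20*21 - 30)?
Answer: -5374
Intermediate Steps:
-4984 - (20*21 - 30) = -4984 - (420 - 30) = -4984 - 1*390 = -4984 - 390 = -5374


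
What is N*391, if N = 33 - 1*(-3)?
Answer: 14076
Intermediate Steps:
N = 36 (N = 33 + 3 = 36)
N*391 = 36*391 = 14076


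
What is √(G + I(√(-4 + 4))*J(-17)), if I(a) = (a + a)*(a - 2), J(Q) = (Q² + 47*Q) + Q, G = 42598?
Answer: 19*√118 ≈ 206.39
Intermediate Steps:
J(Q) = Q² + 48*Q
I(a) = 2*a*(-2 + a) (I(a) = (2*a)*(-2 + a) = 2*a*(-2 + a))
√(G + I(√(-4 + 4))*J(-17)) = √(42598 + (2*√(-4 + 4)*(-2 + √(-4 + 4)))*(-17*(48 - 17))) = √(42598 + (2*√0*(-2 + √0))*(-17*31)) = √(42598 + (2*0*(-2 + 0))*(-527)) = √(42598 + (2*0*(-2))*(-527)) = √(42598 + 0*(-527)) = √(42598 + 0) = √42598 = 19*√118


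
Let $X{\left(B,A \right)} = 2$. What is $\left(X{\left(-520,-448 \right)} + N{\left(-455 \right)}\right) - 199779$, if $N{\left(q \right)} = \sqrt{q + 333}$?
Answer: $-199777 + i \sqrt{122} \approx -1.9978 \cdot 10^{5} + 11.045 i$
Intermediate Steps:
$N{\left(q \right)} = \sqrt{333 + q}$
$\left(X{\left(-520,-448 \right)} + N{\left(-455 \right)}\right) - 199779 = \left(2 + \sqrt{333 - 455}\right) - 199779 = \left(2 + \sqrt{-122}\right) - 199779 = \left(2 + i \sqrt{122}\right) - 199779 = -199777 + i \sqrt{122}$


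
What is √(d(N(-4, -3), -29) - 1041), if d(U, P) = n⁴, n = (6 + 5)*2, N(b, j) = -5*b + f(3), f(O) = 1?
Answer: √233215 ≈ 482.92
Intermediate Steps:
N(b, j) = 1 - 5*b (N(b, j) = -5*b + 1 = 1 - 5*b)
n = 22 (n = 11*2 = 22)
d(U, P) = 234256 (d(U, P) = 22⁴ = 234256)
√(d(N(-4, -3), -29) - 1041) = √(234256 - 1041) = √233215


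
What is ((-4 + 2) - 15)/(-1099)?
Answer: 17/1099 ≈ 0.015469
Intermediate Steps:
((-4 + 2) - 15)/(-1099) = (-2 - 15)*(-1/1099) = -17*(-1/1099) = 17/1099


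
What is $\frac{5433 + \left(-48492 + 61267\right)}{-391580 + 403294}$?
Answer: $\frac{9104}{5857} \approx 1.5544$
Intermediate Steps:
$\frac{5433 + \left(-48492 + 61267\right)}{-391580 + 403294} = \frac{5433 + 12775}{11714} = 18208 \cdot \frac{1}{11714} = \frac{9104}{5857}$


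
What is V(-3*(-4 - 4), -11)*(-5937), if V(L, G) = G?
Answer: 65307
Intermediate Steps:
V(-3*(-4 - 4), -11)*(-5937) = -11*(-5937) = 65307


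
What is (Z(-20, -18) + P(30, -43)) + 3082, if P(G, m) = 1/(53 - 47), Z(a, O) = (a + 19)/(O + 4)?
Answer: 64727/21 ≈ 3082.2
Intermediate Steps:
Z(a, O) = (19 + a)/(4 + O)
P(G, m) = ⅙ (P(G, m) = 1/6 = ⅙)
(Z(-20, -18) + P(30, -43)) + 3082 = ((19 - 20)/(4 - 18) + ⅙) + 3082 = (-1/(-14) + ⅙) + 3082 = (-1/14*(-1) + ⅙) + 3082 = (1/14 + ⅙) + 3082 = 5/21 + 3082 = 64727/21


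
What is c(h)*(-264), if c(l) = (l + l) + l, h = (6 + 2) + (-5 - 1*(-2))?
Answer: -3960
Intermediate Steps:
h = 5 (h = 8 + (-5 + 2) = 8 - 3 = 5)
c(l) = 3*l (c(l) = 2*l + l = 3*l)
c(h)*(-264) = (3*5)*(-264) = 15*(-264) = -3960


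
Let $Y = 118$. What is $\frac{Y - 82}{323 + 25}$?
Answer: $\frac{3}{29} \approx 0.10345$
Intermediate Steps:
$\frac{Y - 82}{323 + 25} = \frac{118 - 82}{323 + 25} = \frac{36}{348} = 36 \cdot \frac{1}{348} = \frac{3}{29}$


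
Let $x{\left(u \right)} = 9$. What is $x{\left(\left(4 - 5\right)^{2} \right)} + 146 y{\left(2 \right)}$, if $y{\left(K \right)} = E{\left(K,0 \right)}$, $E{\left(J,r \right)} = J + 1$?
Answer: $447$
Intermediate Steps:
$E{\left(J,r \right)} = 1 + J$
$y{\left(K \right)} = 1 + K$
$x{\left(\left(4 - 5\right)^{2} \right)} + 146 y{\left(2 \right)} = 9 + 146 \left(1 + 2\right) = 9 + 146 \cdot 3 = 9 + 438 = 447$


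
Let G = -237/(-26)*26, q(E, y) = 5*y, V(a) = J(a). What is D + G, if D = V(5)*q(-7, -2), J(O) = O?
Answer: 187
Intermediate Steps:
V(a) = a
D = -50 (D = 5*(5*(-2)) = 5*(-10) = -50)
G = 237 (G = -237*(-1/26)*26 = (237/26)*26 = 237)
D + G = -50 + 237 = 187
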